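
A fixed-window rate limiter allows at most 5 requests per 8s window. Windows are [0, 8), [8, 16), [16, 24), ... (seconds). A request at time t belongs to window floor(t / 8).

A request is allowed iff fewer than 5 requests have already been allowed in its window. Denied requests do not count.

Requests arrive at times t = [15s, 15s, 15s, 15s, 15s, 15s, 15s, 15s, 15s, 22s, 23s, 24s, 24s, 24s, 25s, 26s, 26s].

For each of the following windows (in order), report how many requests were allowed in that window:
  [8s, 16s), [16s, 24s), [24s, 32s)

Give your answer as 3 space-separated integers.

Processing requests:
  req#1 t=15s (window 1): ALLOW
  req#2 t=15s (window 1): ALLOW
  req#3 t=15s (window 1): ALLOW
  req#4 t=15s (window 1): ALLOW
  req#5 t=15s (window 1): ALLOW
  req#6 t=15s (window 1): DENY
  req#7 t=15s (window 1): DENY
  req#8 t=15s (window 1): DENY
  req#9 t=15s (window 1): DENY
  req#10 t=22s (window 2): ALLOW
  req#11 t=23s (window 2): ALLOW
  req#12 t=24s (window 3): ALLOW
  req#13 t=24s (window 3): ALLOW
  req#14 t=24s (window 3): ALLOW
  req#15 t=25s (window 3): ALLOW
  req#16 t=26s (window 3): ALLOW
  req#17 t=26s (window 3): DENY

Allowed counts by window: 5 2 5

Answer: 5 2 5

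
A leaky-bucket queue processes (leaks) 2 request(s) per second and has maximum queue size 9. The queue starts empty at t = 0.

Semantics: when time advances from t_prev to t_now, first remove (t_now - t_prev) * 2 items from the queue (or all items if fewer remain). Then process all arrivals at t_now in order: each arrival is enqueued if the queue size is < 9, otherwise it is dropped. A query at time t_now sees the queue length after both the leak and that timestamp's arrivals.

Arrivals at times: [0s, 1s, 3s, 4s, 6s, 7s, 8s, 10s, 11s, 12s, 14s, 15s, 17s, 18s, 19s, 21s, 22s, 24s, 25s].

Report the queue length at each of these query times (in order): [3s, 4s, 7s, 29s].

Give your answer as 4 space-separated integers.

Queue lengths at query times:
  query t=3s: backlog = 1
  query t=4s: backlog = 1
  query t=7s: backlog = 1
  query t=29s: backlog = 0

Answer: 1 1 1 0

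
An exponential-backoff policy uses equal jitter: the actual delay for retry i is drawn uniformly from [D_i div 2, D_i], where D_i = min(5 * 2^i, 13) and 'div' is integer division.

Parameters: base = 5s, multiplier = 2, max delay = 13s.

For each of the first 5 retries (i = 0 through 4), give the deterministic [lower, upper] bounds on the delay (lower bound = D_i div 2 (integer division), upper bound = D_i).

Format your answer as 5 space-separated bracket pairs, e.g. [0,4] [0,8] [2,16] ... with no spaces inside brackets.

Answer: [2,5] [5,10] [6,13] [6,13] [6,13]

Derivation:
Computing bounds per retry:
  i=0: D_i=min(5*2^0,13)=5, bounds=[2,5]
  i=1: D_i=min(5*2^1,13)=10, bounds=[5,10]
  i=2: D_i=min(5*2^2,13)=13, bounds=[6,13]
  i=3: D_i=min(5*2^3,13)=13, bounds=[6,13]
  i=4: D_i=min(5*2^4,13)=13, bounds=[6,13]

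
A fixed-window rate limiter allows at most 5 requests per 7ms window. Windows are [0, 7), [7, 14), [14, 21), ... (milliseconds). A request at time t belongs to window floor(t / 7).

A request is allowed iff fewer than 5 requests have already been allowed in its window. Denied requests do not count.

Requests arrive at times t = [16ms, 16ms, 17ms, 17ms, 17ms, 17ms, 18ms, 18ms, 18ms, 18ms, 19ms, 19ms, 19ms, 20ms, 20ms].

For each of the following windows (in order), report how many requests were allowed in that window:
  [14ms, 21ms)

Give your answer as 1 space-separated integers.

Answer: 5

Derivation:
Processing requests:
  req#1 t=16ms (window 2): ALLOW
  req#2 t=16ms (window 2): ALLOW
  req#3 t=17ms (window 2): ALLOW
  req#4 t=17ms (window 2): ALLOW
  req#5 t=17ms (window 2): ALLOW
  req#6 t=17ms (window 2): DENY
  req#7 t=18ms (window 2): DENY
  req#8 t=18ms (window 2): DENY
  req#9 t=18ms (window 2): DENY
  req#10 t=18ms (window 2): DENY
  req#11 t=19ms (window 2): DENY
  req#12 t=19ms (window 2): DENY
  req#13 t=19ms (window 2): DENY
  req#14 t=20ms (window 2): DENY
  req#15 t=20ms (window 2): DENY

Allowed counts by window: 5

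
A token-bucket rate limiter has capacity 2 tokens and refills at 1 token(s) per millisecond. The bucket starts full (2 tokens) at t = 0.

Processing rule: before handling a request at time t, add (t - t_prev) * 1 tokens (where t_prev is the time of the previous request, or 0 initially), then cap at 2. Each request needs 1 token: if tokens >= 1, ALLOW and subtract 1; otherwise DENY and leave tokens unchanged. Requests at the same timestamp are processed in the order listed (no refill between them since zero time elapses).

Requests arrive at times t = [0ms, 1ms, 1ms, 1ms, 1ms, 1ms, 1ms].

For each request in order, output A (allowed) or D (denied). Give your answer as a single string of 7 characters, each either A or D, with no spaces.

Simulating step by step:
  req#1 t=0ms: ALLOW
  req#2 t=1ms: ALLOW
  req#3 t=1ms: ALLOW
  req#4 t=1ms: DENY
  req#5 t=1ms: DENY
  req#6 t=1ms: DENY
  req#7 t=1ms: DENY

Answer: AAADDDD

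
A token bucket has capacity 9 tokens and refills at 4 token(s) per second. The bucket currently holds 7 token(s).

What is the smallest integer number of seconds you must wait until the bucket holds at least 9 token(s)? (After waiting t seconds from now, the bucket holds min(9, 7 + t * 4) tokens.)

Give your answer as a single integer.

Need 7 + t * 4 >= 9, so t >= 2/4.
Smallest integer t = ceil(2/4) = 1.

Answer: 1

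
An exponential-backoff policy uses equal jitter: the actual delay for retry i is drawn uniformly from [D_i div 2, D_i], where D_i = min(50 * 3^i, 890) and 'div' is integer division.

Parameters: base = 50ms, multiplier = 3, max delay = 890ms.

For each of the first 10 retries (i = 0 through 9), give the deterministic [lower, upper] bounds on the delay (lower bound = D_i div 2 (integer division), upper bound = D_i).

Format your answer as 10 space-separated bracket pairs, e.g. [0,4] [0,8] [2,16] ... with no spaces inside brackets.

Computing bounds per retry:
  i=0: D_i=min(50*3^0,890)=50, bounds=[25,50]
  i=1: D_i=min(50*3^1,890)=150, bounds=[75,150]
  i=2: D_i=min(50*3^2,890)=450, bounds=[225,450]
  i=3: D_i=min(50*3^3,890)=890, bounds=[445,890]
  i=4: D_i=min(50*3^4,890)=890, bounds=[445,890]
  i=5: D_i=min(50*3^5,890)=890, bounds=[445,890]
  i=6: D_i=min(50*3^6,890)=890, bounds=[445,890]
  i=7: D_i=min(50*3^7,890)=890, bounds=[445,890]
  i=8: D_i=min(50*3^8,890)=890, bounds=[445,890]
  i=9: D_i=min(50*3^9,890)=890, bounds=[445,890]

Answer: [25,50] [75,150] [225,450] [445,890] [445,890] [445,890] [445,890] [445,890] [445,890] [445,890]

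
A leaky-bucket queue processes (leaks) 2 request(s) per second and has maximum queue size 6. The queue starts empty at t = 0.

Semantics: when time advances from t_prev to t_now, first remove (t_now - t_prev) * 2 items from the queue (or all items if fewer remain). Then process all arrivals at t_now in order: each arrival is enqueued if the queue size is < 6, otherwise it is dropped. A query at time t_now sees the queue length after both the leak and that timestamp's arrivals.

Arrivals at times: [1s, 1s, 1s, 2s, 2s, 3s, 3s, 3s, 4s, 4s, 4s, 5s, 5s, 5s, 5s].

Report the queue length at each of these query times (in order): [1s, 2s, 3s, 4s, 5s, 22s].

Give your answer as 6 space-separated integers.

Queue lengths at query times:
  query t=1s: backlog = 3
  query t=2s: backlog = 3
  query t=3s: backlog = 4
  query t=4s: backlog = 5
  query t=5s: backlog = 6
  query t=22s: backlog = 0

Answer: 3 3 4 5 6 0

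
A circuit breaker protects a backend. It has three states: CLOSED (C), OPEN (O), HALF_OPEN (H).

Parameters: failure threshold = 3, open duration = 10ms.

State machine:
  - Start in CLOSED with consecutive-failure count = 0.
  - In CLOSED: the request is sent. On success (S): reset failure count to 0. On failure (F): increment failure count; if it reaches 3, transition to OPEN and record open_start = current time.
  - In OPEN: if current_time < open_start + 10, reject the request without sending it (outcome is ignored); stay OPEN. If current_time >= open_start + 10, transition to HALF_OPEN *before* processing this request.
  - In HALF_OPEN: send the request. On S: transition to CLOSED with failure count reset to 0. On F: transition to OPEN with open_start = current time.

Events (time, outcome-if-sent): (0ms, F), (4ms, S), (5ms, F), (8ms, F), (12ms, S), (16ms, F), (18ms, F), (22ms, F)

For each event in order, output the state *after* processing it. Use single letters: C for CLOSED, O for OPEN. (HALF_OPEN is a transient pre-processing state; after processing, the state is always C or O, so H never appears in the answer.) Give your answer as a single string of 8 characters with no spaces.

State after each event:
  event#1 t=0ms outcome=F: state=CLOSED
  event#2 t=4ms outcome=S: state=CLOSED
  event#3 t=5ms outcome=F: state=CLOSED
  event#4 t=8ms outcome=F: state=CLOSED
  event#5 t=12ms outcome=S: state=CLOSED
  event#6 t=16ms outcome=F: state=CLOSED
  event#7 t=18ms outcome=F: state=CLOSED
  event#8 t=22ms outcome=F: state=OPEN

Answer: CCCCCCCO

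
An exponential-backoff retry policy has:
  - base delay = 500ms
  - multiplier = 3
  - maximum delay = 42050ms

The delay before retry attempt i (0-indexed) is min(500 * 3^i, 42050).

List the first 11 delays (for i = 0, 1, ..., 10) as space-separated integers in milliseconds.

Computing each delay:
  i=0: min(500*3^0, 42050) = 500
  i=1: min(500*3^1, 42050) = 1500
  i=2: min(500*3^2, 42050) = 4500
  i=3: min(500*3^3, 42050) = 13500
  i=4: min(500*3^4, 42050) = 40500
  i=5: min(500*3^5, 42050) = 42050
  i=6: min(500*3^6, 42050) = 42050
  i=7: min(500*3^7, 42050) = 42050
  i=8: min(500*3^8, 42050) = 42050
  i=9: min(500*3^9, 42050) = 42050
  i=10: min(500*3^10, 42050) = 42050

Answer: 500 1500 4500 13500 40500 42050 42050 42050 42050 42050 42050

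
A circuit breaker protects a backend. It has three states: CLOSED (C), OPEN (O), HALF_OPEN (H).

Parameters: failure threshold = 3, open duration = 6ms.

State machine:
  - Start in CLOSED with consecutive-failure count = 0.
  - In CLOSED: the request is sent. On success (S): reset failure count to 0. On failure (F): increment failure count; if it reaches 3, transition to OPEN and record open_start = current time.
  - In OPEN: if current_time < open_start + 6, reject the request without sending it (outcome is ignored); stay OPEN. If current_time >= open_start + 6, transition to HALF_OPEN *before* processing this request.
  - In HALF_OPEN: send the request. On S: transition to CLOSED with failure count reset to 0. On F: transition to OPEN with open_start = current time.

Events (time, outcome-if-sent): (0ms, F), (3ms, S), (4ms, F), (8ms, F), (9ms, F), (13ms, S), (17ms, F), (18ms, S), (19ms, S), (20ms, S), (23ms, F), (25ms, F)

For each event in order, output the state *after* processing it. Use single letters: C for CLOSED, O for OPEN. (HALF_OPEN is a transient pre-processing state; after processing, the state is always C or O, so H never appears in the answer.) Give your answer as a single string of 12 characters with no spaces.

State after each event:
  event#1 t=0ms outcome=F: state=CLOSED
  event#2 t=3ms outcome=S: state=CLOSED
  event#3 t=4ms outcome=F: state=CLOSED
  event#4 t=8ms outcome=F: state=CLOSED
  event#5 t=9ms outcome=F: state=OPEN
  event#6 t=13ms outcome=S: state=OPEN
  event#7 t=17ms outcome=F: state=OPEN
  event#8 t=18ms outcome=S: state=OPEN
  event#9 t=19ms outcome=S: state=OPEN
  event#10 t=20ms outcome=S: state=OPEN
  event#11 t=23ms outcome=F: state=OPEN
  event#12 t=25ms outcome=F: state=OPEN

Answer: CCCCOOOOOOOO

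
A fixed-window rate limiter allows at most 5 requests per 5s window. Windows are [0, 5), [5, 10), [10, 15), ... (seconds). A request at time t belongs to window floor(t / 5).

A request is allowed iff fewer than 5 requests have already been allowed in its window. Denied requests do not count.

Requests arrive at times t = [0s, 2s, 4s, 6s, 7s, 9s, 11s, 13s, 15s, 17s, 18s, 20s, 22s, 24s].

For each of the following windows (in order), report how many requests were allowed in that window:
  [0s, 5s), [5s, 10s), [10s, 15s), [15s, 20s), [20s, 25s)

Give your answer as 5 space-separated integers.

Processing requests:
  req#1 t=0s (window 0): ALLOW
  req#2 t=2s (window 0): ALLOW
  req#3 t=4s (window 0): ALLOW
  req#4 t=6s (window 1): ALLOW
  req#5 t=7s (window 1): ALLOW
  req#6 t=9s (window 1): ALLOW
  req#7 t=11s (window 2): ALLOW
  req#8 t=13s (window 2): ALLOW
  req#9 t=15s (window 3): ALLOW
  req#10 t=17s (window 3): ALLOW
  req#11 t=18s (window 3): ALLOW
  req#12 t=20s (window 4): ALLOW
  req#13 t=22s (window 4): ALLOW
  req#14 t=24s (window 4): ALLOW

Allowed counts by window: 3 3 2 3 3

Answer: 3 3 2 3 3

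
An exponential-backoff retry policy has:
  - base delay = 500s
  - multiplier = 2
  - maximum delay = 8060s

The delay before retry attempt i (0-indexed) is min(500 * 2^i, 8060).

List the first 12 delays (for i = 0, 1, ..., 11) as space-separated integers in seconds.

Computing each delay:
  i=0: min(500*2^0, 8060) = 500
  i=1: min(500*2^1, 8060) = 1000
  i=2: min(500*2^2, 8060) = 2000
  i=3: min(500*2^3, 8060) = 4000
  i=4: min(500*2^4, 8060) = 8000
  i=5: min(500*2^5, 8060) = 8060
  i=6: min(500*2^6, 8060) = 8060
  i=7: min(500*2^7, 8060) = 8060
  i=8: min(500*2^8, 8060) = 8060
  i=9: min(500*2^9, 8060) = 8060
  i=10: min(500*2^10, 8060) = 8060
  i=11: min(500*2^11, 8060) = 8060

Answer: 500 1000 2000 4000 8000 8060 8060 8060 8060 8060 8060 8060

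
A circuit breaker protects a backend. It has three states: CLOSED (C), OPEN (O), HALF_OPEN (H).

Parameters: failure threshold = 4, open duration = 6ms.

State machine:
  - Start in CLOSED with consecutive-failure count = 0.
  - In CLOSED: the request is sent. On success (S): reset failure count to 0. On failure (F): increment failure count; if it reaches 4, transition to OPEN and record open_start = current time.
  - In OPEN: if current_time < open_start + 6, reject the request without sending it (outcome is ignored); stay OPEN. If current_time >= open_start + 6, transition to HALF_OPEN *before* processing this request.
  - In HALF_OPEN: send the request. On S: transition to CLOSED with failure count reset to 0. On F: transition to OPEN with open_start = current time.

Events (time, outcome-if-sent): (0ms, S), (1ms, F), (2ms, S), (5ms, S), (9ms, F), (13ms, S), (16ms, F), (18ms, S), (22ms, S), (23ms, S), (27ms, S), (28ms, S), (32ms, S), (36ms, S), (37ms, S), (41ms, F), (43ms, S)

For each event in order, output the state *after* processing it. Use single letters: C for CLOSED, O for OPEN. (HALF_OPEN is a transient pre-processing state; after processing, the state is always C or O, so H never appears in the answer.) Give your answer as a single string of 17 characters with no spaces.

State after each event:
  event#1 t=0ms outcome=S: state=CLOSED
  event#2 t=1ms outcome=F: state=CLOSED
  event#3 t=2ms outcome=S: state=CLOSED
  event#4 t=5ms outcome=S: state=CLOSED
  event#5 t=9ms outcome=F: state=CLOSED
  event#6 t=13ms outcome=S: state=CLOSED
  event#7 t=16ms outcome=F: state=CLOSED
  event#8 t=18ms outcome=S: state=CLOSED
  event#9 t=22ms outcome=S: state=CLOSED
  event#10 t=23ms outcome=S: state=CLOSED
  event#11 t=27ms outcome=S: state=CLOSED
  event#12 t=28ms outcome=S: state=CLOSED
  event#13 t=32ms outcome=S: state=CLOSED
  event#14 t=36ms outcome=S: state=CLOSED
  event#15 t=37ms outcome=S: state=CLOSED
  event#16 t=41ms outcome=F: state=CLOSED
  event#17 t=43ms outcome=S: state=CLOSED

Answer: CCCCCCCCCCCCCCCCC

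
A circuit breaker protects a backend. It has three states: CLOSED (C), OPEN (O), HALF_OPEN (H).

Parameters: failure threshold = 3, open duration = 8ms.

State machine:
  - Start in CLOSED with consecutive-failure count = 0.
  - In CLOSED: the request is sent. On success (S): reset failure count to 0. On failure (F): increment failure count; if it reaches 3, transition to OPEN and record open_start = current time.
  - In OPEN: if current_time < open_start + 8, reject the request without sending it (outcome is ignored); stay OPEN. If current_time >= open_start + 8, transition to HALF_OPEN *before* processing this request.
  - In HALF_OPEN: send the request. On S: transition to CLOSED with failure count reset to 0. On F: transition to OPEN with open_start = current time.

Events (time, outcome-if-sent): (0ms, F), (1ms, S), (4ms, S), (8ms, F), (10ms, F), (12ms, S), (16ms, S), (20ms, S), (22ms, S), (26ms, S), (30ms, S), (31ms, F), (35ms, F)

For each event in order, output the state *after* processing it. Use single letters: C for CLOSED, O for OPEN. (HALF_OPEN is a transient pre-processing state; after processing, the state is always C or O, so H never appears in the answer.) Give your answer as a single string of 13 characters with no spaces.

State after each event:
  event#1 t=0ms outcome=F: state=CLOSED
  event#2 t=1ms outcome=S: state=CLOSED
  event#3 t=4ms outcome=S: state=CLOSED
  event#4 t=8ms outcome=F: state=CLOSED
  event#5 t=10ms outcome=F: state=CLOSED
  event#6 t=12ms outcome=S: state=CLOSED
  event#7 t=16ms outcome=S: state=CLOSED
  event#8 t=20ms outcome=S: state=CLOSED
  event#9 t=22ms outcome=S: state=CLOSED
  event#10 t=26ms outcome=S: state=CLOSED
  event#11 t=30ms outcome=S: state=CLOSED
  event#12 t=31ms outcome=F: state=CLOSED
  event#13 t=35ms outcome=F: state=CLOSED

Answer: CCCCCCCCCCCCC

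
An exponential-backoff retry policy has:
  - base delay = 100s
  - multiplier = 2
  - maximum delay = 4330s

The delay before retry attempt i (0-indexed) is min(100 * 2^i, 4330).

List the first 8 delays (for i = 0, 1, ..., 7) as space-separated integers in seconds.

Answer: 100 200 400 800 1600 3200 4330 4330

Derivation:
Computing each delay:
  i=0: min(100*2^0, 4330) = 100
  i=1: min(100*2^1, 4330) = 200
  i=2: min(100*2^2, 4330) = 400
  i=3: min(100*2^3, 4330) = 800
  i=4: min(100*2^4, 4330) = 1600
  i=5: min(100*2^5, 4330) = 3200
  i=6: min(100*2^6, 4330) = 4330
  i=7: min(100*2^7, 4330) = 4330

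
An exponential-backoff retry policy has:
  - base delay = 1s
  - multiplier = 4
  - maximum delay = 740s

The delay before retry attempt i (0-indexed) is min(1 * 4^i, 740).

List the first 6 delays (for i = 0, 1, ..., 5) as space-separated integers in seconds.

Computing each delay:
  i=0: min(1*4^0, 740) = 1
  i=1: min(1*4^1, 740) = 4
  i=2: min(1*4^2, 740) = 16
  i=3: min(1*4^3, 740) = 64
  i=4: min(1*4^4, 740) = 256
  i=5: min(1*4^5, 740) = 740

Answer: 1 4 16 64 256 740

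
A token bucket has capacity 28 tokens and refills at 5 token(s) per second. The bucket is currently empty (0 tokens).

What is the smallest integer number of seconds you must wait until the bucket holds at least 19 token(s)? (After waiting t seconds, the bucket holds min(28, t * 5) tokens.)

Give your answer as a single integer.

Need t * 5 >= 19, so t >= 19/5.
Smallest integer t = ceil(19/5) = 4.

Answer: 4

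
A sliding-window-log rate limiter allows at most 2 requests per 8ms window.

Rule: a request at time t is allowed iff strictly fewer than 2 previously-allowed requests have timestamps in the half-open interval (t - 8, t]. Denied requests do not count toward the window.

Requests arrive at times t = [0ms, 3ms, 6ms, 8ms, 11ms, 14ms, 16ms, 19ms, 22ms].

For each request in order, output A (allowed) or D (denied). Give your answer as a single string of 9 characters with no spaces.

Answer: AADAADAAD

Derivation:
Tracking allowed requests in the window:
  req#1 t=0ms: ALLOW
  req#2 t=3ms: ALLOW
  req#3 t=6ms: DENY
  req#4 t=8ms: ALLOW
  req#5 t=11ms: ALLOW
  req#6 t=14ms: DENY
  req#7 t=16ms: ALLOW
  req#8 t=19ms: ALLOW
  req#9 t=22ms: DENY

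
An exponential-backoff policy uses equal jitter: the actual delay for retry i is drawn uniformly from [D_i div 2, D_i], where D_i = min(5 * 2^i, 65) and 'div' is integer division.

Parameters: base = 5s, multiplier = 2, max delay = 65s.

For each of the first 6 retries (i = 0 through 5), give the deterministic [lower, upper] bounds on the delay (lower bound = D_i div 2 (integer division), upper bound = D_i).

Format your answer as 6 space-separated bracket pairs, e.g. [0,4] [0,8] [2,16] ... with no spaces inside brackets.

Computing bounds per retry:
  i=0: D_i=min(5*2^0,65)=5, bounds=[2,5]
  i=1: D_i=min(5*2^1,65)=10, bounds=[5,10]
  i=2: D_i=min(5*2^2,65)=20, bounds=[10,20]
  i=3: D_i=min(5*2^3,65)=40, bounds=[20,40]
  i=4: D_i=min(5*2^4,65)=65, bounds=[32,65]
  i=5: D_i=min(5*2^5,65)=65, bounds=[32,65]

Answer: [2,5] [5,10] [10,20] [20,40] [32,65] [32,65]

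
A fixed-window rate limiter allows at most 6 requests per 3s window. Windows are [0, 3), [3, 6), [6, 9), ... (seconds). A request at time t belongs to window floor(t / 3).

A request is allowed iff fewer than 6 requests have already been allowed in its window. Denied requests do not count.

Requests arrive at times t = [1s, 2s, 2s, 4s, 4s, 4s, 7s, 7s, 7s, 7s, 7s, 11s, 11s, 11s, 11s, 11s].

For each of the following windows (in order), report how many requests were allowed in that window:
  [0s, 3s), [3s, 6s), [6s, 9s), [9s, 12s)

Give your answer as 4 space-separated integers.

Answer: 3 3 5 5

Derivation:
Processing requests:
  req#1 t=1s (window 0): ALLOW
  req#2 t=2s (window 0): ALLOW
  req#3 t=2s (window 0): ALLOW
  req#4 t=4s (window 1): ALLOW
  req#5 t=4s (window 1): ALLOW
  req#6 t=4s (window 1): ALLOW
  req#7 t=7s (window 2): ALLOW
  req#8 t=7s (window 2): ALLOW
  req#9 t=7s (window 2): ALLOW
  req#10 t=7s (window 2): ALLOW
  req#11 t=7s (window 2): ALLOW
  req#12 t=11s (window 3): ALLOW
  req#13 t=11s (window 3): ALLOW
  req#14 t=11s (window 3): ALLOW
  req#15 t=11s (window 3): ALLOW
  req#16 t=11s (window 3): ALLOW

Allowed counts by window: 3 3 5 5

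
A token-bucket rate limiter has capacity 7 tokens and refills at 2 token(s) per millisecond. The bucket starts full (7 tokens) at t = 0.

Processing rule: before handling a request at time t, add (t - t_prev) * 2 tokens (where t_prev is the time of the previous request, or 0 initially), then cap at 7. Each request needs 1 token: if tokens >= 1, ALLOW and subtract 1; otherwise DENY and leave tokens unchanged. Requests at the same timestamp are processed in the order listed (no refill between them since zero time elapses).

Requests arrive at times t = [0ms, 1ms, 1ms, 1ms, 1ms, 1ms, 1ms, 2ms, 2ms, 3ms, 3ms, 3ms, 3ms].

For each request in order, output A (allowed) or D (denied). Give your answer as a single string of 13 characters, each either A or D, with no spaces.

Simulating step by step:
  req#1 t=0ms: ALLOW
  req#2 t=1ms: ALLOW
  req#3 t=1ms: ALLOW
  req#4 t=1ms: ALLOW
  req#5 t=1ms: ALLOW
  req#6 t=1ms: ALLOW
  req#7 t=1ms: ALLOW
  req#8 t=2ms: ALLOW
  req#9 t=2ms: ALLOW
  req#10 t=3ms: ALLOW
  req#11 t=3ms: ALLOW
  req#12 t=3ms: ALLOW
  req#13 t=3ms: DENY

Answer: AAAAAAAAAAAAD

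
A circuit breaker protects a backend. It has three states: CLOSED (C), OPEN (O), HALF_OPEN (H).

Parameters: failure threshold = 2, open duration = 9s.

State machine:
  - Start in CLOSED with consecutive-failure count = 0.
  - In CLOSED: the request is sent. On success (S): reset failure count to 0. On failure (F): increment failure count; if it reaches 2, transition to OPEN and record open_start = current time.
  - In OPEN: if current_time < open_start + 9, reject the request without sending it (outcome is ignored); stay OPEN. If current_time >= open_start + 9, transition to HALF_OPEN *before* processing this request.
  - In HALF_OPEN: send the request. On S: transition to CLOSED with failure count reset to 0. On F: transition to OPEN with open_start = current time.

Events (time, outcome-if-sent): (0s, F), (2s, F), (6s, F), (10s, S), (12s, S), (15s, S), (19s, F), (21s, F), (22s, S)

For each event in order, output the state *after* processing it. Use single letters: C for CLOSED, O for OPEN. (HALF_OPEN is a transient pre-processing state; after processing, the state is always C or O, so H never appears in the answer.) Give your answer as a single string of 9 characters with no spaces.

State after each event:
  event#1 t=0s outcome=F: state=CLOSED
  event#2 t=2s outcome=F: state=OPEN
  event#3 t=6s outcome=F: state=OPEN
  event#4 t=10s outcome=S: state=OPEN
  event#5 t=12s outcome=S: state=CLOSED
  event#6 t=15s outcome=S: state=CLOSED
  event#7 t=19s outcome=F: state=CLOSED
  event#8 t=21s outcome=F: state=OPEN
  event#9 t=22s outcome=S: state=OPEN

Answer: COOOCCCOO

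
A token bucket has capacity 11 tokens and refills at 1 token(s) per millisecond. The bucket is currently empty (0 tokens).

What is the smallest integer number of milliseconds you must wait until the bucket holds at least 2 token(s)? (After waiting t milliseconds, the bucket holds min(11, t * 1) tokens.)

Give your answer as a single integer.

Answer: 2

Derivation:
Need t * 1 >= 2, so t >= 2/1.
Smallest integer t = ceil(2/1) = 2.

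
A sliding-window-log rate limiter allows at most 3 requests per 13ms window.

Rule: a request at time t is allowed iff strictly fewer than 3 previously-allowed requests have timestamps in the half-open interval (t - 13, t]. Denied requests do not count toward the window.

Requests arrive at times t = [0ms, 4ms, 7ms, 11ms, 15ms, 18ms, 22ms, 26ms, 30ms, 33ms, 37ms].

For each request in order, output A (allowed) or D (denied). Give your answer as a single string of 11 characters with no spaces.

Tracking allowed requests in the window:
  req#1 t=0ms: ALLOW
  req#2 t=4ms: ALLOW
  req#3 t=7ms: ALLOW
  req#4 t=11ms: DENY
  req#5 t=15ms: ALLOW
  req#6 t=18ms: ALLOW
  req#7 t=22ms: ALLOW
  req#8 t=26ms: DENY
  req#9 t=30ms: ALLOW
  req#10 t=33ms: ALLOW
  req#11 t=37ms: ALLOW

Answer: AAADAAADAAA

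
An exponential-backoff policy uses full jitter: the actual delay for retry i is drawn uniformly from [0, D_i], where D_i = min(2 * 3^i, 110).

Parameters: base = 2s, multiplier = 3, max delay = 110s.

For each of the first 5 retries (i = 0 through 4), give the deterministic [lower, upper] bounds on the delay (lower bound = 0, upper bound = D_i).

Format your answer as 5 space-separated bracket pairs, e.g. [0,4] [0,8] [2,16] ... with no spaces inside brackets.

Answer: [0,2] [0,6] [0,18] [0,54] [0,110]

Derivation:
Computing bounds per retry:
  i=0: D_i=min(2*3^0,110)=2, bounds=[0,2]
  i=1: D_i=min(2*3^1,110)=6, bounds=[0,6]
  i=2: D_i=min(2*3^2,110)=18, bounds=[0,18]
  i=3: D_i=min(2*3^3,110)=54, bounds=[0,54]
  i=4: D_i=min(2*3^4,110)=110, bounds=[0,110]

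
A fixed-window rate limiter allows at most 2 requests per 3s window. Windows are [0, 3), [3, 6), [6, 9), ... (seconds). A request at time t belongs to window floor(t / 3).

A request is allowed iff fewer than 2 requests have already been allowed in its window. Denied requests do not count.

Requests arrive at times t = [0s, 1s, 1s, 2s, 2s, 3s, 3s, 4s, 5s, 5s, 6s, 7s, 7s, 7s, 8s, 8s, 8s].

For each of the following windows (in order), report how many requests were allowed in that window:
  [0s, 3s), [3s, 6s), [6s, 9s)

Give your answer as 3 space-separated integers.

Answer: 2 2 2

Derivation:
Processing requests:
  req#1 t=0s (window 0): ALLOW
  req#2 t=1s (window 0): ALLOW
  req#3 t=1s (window 0): DENY
  req#4 t=2s (window 0): DENY
  req#5 t=2s (window 0): DENY
  req#6 t=3s (window 1): ALLOW
  req#7 t=3s (window 1): ALLOW
  req#8 t=4s (window 1): DENY
  req#9 t=5s (window 1): DENY
  req#10 t=5s (window 1): DENY
  req#11 t=6s (window 2): ALLOW
  req#12 t=7s (window 2): ALLOW
  req#13 t=7s (window 2): DENY
  req#14 t=7s (window 2): DENY
  req#15 t=8s (window 2): DENY
  req#16 t=8s (window 2): DENY
  req#17 t=8s (window 2): DENY

Allowed counts by window: 2 2 2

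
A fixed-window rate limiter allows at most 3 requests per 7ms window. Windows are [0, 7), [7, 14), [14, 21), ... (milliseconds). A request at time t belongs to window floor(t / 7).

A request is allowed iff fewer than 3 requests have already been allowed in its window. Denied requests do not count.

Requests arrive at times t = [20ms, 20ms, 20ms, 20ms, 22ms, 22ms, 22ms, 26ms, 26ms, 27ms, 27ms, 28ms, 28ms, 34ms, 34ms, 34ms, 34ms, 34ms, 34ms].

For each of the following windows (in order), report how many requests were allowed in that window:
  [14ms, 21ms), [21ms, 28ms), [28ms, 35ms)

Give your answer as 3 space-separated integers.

Processing requests:
  req#1 t=20ms (window 2): ALLOW
  req#2 t=20ms (window 2): ALLOW
  req#3 t=20ms (window 2): ALLOW
  req#4 t=20ms (window 2): DENY
  req#5 t=22ms (window 3): ALLOW
  req#6 t=22ms (window 3): ALLOW
  req#7 t=22ms (window 3): ALLOW
  req#8 t=26ms (window 3): DENY
  req#9 t=26ms (window 3): DENY
  req#10 t=27ms (window 3): DENY
  req#11 t=27ms (window 3): DENY
  req#12 t=28ms (window 4): ALLOW
  req#13 t=28ms (window 4): ALLOW
  req#14 t=34ms (window 4): ALLOW
  req#15 t=34ms (window 4): DENY
  req#16 t=34ms (window 4): DENY
  req#17 t=34ms (window 4): DENY
  req#18 t=34ms (window 4): DENY
  req#19 t=34ms (window 4): DENY

Allowed counts by window: 3 3 3

Answer: 3 3 3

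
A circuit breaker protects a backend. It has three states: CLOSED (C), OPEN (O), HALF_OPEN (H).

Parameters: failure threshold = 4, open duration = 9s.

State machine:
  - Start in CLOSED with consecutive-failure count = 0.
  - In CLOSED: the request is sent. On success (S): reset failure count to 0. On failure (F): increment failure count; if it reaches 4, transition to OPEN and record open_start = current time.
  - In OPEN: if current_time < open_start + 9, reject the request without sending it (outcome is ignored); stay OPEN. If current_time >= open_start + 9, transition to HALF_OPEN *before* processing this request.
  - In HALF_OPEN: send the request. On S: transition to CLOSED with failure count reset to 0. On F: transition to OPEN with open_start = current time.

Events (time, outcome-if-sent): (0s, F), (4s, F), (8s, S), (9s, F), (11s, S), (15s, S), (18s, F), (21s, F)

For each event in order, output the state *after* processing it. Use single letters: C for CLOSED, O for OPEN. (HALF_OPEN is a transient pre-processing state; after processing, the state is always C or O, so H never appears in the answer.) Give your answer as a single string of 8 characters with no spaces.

State after each event:
  event#1 t=0s outcome=F: state=CLOSED
  event#2 t=4s outcome=F: state=CLOSED
  event#3 t=8s outcome=S: state=CLOSED
  event#4 t=9s outcome=F: state=CLOSED
  event#5 t=11s outcome=S: state=CLOSED
  event#6 t=15s outcome=S: state=CLOSED
  event#7 t=18s outcome=F: state=CLOSED
  event#8 t=21s outcome=F: state=CLOSED

Answer: CCCCCCCC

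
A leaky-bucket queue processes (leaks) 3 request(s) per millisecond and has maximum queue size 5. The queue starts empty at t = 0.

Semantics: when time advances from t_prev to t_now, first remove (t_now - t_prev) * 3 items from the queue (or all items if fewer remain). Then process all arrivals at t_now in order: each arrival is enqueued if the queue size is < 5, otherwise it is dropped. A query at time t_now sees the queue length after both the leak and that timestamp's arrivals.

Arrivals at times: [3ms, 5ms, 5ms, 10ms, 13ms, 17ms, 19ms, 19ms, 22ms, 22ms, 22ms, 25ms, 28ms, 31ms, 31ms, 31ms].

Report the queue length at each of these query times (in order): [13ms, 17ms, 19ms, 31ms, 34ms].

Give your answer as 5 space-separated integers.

Answer: 1 1 2 3 0

Derivation:
Queue lengths at query times:
  query t=13ms: backlog = 1
  query t=17ms: backlog = 1
  query t=19ms: backlog = 2
  query t=31ms: backlog = 3
  query t=34ms: backlog = 0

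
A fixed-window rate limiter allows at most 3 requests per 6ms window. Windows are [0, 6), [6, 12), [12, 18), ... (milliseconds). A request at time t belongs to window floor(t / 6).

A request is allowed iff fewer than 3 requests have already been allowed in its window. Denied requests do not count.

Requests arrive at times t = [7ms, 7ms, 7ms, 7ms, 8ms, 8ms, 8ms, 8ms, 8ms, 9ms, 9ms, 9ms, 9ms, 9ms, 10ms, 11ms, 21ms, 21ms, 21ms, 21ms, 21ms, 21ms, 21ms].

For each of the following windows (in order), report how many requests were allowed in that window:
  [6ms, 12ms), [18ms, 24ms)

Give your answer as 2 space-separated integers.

Answer: 3 3

Derivation:
Processing requests:
  req#1 t=7ms (window 1): ALLOW
  req#2 t=7ms (window 1): ALLOW
  req#3 t=7ms (window 1): ALLOW
  req#4 t=7ms (window 1): DENY
  req#5 t=8ms (window 1): DENY
  req#6 t=8ms (window 1): DENY
  req#7 t=8ms (window 1): DENY
  req#8 t=8ms (window 1): DENY
  req#9 t=8ms (window 1): DENY
  req#10 t=9ms (window 1): DENY
  req#11 t=9ms (window 1): DENY
  req#12 t=9ms (window 1): DENY
  req#13 t=9ms (window 1): DENY
  req#14 t=9ms (window 1): DENY
  req#15 t=10ms (window 1): DENY
  req#16 t=11ms (window 1): DENY
  req#17 t=21ms (window 3): ALLOW
  req#18 t=21ms (window 3): ALLOW
  req#19 t=21ms (window 3): ALLOW
  req#20 t=21ms (window 3): DENY
  req#21 t=21ms (window 3): DENY
  req#22 t=21ms (window 3): DENY
  req#23 t=21ms (window 3): DENY

Allowed counts by window: 3 3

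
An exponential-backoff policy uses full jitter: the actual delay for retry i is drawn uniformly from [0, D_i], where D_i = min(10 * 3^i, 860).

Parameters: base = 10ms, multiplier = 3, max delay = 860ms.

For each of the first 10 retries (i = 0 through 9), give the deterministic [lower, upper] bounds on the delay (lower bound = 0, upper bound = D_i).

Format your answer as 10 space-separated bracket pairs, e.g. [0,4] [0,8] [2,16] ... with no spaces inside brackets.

Answer: [0,10] [0,30] [0,90] [0,270] [0,810] [0,860] [0,860] [0,860] [0,860] [0,860]

Derivation:
Computing bounds per retry:
  i=0: D_i=min(10*3^0,860)=10, bounds=[0,10]
  i=1: D_i=min(10*3^1,860)=30, bounds=[0,30]
  i=2: D_i=min(10*3^2,860)=90, bounds=[0,90]
  i=3: D_i=min(10*3^3,860)=270, bounds=[0,270]
  i=4: D_i=min(10*3^4,860)=810, bounds=[0,810]
  i=5: D_i=min(10*3^5,860)=860, bounds=[0,860]
  i=6: D_i=min(10*3^6,860)=860, bounds=[0,860]
  i=7: D_i=min(10*3^7,860)=860, bounds=[0,860]
  i=8: D_i=min(10*3^8,860)=860, bounds=[0,860]
  i=9: D_i=min(10*3^9,860)=860, bounds=[0,860]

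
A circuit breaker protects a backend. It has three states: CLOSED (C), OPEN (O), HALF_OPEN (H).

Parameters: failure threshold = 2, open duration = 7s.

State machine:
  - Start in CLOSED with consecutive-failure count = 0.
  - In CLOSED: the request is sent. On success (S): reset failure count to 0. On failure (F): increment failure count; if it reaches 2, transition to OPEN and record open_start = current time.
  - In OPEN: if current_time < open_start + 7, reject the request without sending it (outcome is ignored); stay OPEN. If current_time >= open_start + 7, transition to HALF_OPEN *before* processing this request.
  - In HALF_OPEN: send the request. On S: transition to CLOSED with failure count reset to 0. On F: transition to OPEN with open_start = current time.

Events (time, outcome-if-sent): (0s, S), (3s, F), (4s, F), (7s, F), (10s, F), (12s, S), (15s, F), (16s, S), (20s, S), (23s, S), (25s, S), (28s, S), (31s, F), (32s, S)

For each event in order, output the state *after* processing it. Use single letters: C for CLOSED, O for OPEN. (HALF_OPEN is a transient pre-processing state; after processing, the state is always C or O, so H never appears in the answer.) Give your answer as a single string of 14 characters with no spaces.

State after each event:
  event#1 t=0s outcome=S: state=CLOSED
  event#2 t=3s outcome=F: state=CLOSED
  event#3 t=4s outcome=F: state=OPEN
  event#4 t=7s outcome=F: state=OPEN
  event#5 t=10s outcome=F: state=OPEN
  event#6 t=12s outcome=S: state=CLOSED
  event#7 t=15s outcome=F: state=CLOSED
  event#8 t=16s outcome=S: state=CLOSED
  event#9 t=20s outcome=S: state=CLOSED
  event#10 t=23s outcome=S: state=CLOSED
  event#11 t=25s outcome=S: state=CLOSED
  event#12 t=28s outcome=S: state=CLOSED
  event#13 t=31s outcome=F: state=CLOSED
  event#14 t=32s outcome=S: state=CLOSED

Answer: CCOOOCCCCCCCCC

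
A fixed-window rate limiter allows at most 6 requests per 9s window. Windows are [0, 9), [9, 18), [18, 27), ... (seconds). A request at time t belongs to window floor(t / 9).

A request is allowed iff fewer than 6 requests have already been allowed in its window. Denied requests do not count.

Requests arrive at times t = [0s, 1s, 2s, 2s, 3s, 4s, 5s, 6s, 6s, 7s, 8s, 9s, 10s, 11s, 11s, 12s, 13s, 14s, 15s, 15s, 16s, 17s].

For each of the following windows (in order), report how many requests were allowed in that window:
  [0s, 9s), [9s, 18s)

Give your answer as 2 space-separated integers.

Processing requests:
  req#1 t=0s (window 0): ALLOW
  req#2 t=1s (window 0): ALLOW
  req#3 t=2s (window 0): ALLOW
  req#4 t=2s (window 0): ALLOW
  req#5 t=3s (window 0): ALLOW
  req#6 t=4s (window 0): ALLOW
  req#7 t=5s (window 0): DENY
  req#8 t=6s (window 0): DENY
  req#9 t=6s (window 0): DENY
  req#10 t=7s (window 0): DENY
  req#11 t=8s (window 0): DENY
  req#12 t=9s (window 1): ALLOW
  req#13 t=10s (window 1): ALLOW
  req#14 t=11s (window 1): ALLOW
  req#15 t=11s (window 1): ALLOW
  req#16 t=12s (window 1): ALLOW
  req#17 t=13s (window 1): ALLOW
  req#18 t=14s (window 1): DENY
  req#19 t=15s (window 1): DENY
  req#20 t=15s (window 1): DENY
  req#21 t=16s (window 1): DENY
  req#22 t=17s (window 1): DENY

Allowed counts by window: 6 6

Answer: 6 6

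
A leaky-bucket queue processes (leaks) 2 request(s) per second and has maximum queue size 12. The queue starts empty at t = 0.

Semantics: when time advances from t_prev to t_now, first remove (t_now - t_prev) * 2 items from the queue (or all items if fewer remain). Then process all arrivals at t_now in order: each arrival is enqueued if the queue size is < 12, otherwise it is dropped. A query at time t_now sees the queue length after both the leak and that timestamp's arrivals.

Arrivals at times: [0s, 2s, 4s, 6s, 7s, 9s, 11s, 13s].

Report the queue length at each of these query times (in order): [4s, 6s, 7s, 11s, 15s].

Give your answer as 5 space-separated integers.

Queue lengths at query times:
  query t=4s: backlog = 1
  query t=6s: backlog = 1
  query t=7s: backlog = 1
  query t=11s: backlog = 1
  query t=15s: backlog = 0

Answer: 1 1 1 1 0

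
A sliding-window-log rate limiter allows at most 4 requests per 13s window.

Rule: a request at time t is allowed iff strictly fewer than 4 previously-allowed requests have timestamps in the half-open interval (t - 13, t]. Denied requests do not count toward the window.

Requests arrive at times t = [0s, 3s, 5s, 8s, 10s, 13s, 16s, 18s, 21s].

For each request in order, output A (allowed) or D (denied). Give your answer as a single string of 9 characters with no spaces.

Answer: AAAADAAAA

Derivation:
Tracking allowed requests in the window:
  req#1 t=0s: ALLOW
  req#2 t=3s: ALLOW
  req#3 t=5s: ALLOW
  req#4 t=8s: ALLOW
  req#5 t=10s: DENY
  req#6 t=13s: ALLOW
  req#7 t=16s: ALLOW
  req#8 t=18s: ALLOW
  req#9 t=21s: ALLOW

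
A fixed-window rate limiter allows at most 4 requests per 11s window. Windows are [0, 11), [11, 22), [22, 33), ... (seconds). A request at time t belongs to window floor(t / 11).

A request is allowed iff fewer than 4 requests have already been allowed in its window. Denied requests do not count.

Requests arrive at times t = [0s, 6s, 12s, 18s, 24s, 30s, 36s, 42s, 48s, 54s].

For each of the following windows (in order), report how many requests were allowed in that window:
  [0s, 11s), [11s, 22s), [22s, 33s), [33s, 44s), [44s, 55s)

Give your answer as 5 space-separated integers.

Answer: 2 2 2 2 2

Derivation:
Processing requests:
  req#1 t=0s (window 0): ALLOW
  req#2 t=6s (window 0): ALLOW
  req#3 t=12s (window 1): ALLOW
  req#4 t=18s (window 1): ALLOW
  req#5 t=24s (window 2): ALLOW
  req#6 t=30s (window 2): ALLOW
  req#7 t=36s (window 3): ALLOW
  req#8 t=42s (window 3): ALLOW
  req#9 t=48s (window 4): ALLOW
  req#10 t=54s (window 4): ALLOW

Allowed counts by window: 2 2 2 2 2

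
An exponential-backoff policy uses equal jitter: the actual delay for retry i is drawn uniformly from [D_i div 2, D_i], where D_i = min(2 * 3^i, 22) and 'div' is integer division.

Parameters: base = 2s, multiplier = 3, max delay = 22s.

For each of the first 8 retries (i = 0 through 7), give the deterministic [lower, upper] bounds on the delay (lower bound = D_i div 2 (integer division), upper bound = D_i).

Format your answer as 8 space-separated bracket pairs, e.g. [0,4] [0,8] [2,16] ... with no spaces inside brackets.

Answer: [1,2] [3,6] [9,18] [11,22] [11,22] [11,22] [11,22] [11,22]

Derivation:
Computing bounds per retry:
  i=0: D_i=min(2*3^0,22)=2, bounds=[1,2]
  i=1: D_i=min(2*3^1,22)=6, bounds=[3,6]
  i=2: D_i=min(2*3^2,22)=18, bounds=[9,18]
  i=3: D_i=min(2*3^3,22)=22, bounds=[11,22]
  i=4: D_i=min(2*3^4,22)=22, bounds=[11,22]
  i=5: D_i=min(2*3^5,22)=22, bounds=[11,22]
  i=6: D_i=min(2*3^6,22)=22, bounds=[11,22]
  i=7: D_i=min(2*3^7,22)=22, bounds=[11,22]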